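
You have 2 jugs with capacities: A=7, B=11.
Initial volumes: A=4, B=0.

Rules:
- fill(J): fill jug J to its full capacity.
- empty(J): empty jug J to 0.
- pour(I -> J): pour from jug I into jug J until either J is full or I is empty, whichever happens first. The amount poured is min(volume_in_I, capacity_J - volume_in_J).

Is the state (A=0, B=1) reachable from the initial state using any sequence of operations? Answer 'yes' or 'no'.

Answer: yes

Derivation:
BFS from (A=4, B=0):
  1. fill(B) -> (A=4 B=11)
  2. pour(B -> A) -> (A=7 B=8)
  3. empty(A) -> (A=0 B=8)
  4. pour(B -> A) -> (A=7 B=1)
  5. empty(A) -> (A=0 B=1)
Target reached → yes.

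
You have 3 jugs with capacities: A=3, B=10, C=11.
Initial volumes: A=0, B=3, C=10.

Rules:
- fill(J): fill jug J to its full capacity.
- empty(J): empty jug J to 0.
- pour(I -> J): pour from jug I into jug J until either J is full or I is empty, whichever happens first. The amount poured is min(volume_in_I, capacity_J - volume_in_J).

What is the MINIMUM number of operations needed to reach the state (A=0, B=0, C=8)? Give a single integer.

Answer: 4

Derivation:
BFS from (A=0, B=3, C=10). One shortest path:
  1. empty(B) -> (A=0 B=0 C=10)
  2. fill(C) -> (A=0 B=0 C=11)
  3. pour(C -> A) -> (A=3 B=0 C=8)
  4. empty(A) -> (A=0 B=0 C=8)
Reached target in 4 moves.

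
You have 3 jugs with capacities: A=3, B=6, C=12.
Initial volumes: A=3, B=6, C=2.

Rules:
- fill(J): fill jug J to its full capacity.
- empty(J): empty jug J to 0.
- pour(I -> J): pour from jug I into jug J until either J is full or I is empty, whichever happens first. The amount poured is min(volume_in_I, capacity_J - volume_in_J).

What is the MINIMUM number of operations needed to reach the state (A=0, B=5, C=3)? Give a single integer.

Answer: 4

Derivation:
BFS from (A=3, B=6, C=2). One shortest path:
  1. empty(A) -> (A=0 B=6 C=2)
  2. pour(B -> A) -> (A=3 B=3 C=2)
  3. pour(C -> B) -> (A=3 B=5 C=0)
  4. pour(A -> C) -> (A=0 B=5 C=3)
Reached target in 4 moves.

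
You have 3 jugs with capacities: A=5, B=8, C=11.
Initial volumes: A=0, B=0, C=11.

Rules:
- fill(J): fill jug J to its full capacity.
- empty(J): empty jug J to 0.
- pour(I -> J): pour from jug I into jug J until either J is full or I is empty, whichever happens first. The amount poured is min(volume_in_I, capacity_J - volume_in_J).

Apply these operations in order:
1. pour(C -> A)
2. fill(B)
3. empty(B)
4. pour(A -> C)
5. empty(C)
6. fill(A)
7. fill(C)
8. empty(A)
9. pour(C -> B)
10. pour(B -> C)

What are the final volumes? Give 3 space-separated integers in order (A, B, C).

Step 1: pour(C -> A) -> (A=5 B=0 C=6)
Step 2: fill(B) -> (A=5 B=8 C=6)
Step 3: empty(B) -> (A=5 B=0 C=6)
Step 4: pour(A -> C) -> (A=0 B=0 C=11)
Step 5: empty(C) -> (A=0 B=0 C=0)
Step 6: fill(A) -> (A=5 B=0 C=0)
Step 7: fill(C) -> (A=5 B=0 C=11)
Step 8: empty(A) -> (A=0 B=0 C=11)
Step 9: pour(C -> B) -> (A=0 B=8 C=3)
Step 10: pour(B -> C) -> (A=0 B=0 C=11)

Answer: 0 0 11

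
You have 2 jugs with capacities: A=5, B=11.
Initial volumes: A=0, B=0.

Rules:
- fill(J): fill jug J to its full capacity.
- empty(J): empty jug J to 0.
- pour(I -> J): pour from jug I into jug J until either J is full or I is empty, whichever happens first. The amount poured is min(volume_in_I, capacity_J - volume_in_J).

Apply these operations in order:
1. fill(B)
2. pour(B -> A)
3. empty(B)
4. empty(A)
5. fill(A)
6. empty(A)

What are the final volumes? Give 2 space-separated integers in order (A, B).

Step 1: fill(B) -> (A=0 B=11)
Step 2: pour(B -> A) -> (A=5 B=6)
Step 3: empty(B) -> (A=5 B=0)
Step 4: empty(A) -> (A=0 B=0)
Step 5: fill(A) -> (A=5 B=0)
Step 6: empty(A) -> (A=0 B=0)

Answer: 0 0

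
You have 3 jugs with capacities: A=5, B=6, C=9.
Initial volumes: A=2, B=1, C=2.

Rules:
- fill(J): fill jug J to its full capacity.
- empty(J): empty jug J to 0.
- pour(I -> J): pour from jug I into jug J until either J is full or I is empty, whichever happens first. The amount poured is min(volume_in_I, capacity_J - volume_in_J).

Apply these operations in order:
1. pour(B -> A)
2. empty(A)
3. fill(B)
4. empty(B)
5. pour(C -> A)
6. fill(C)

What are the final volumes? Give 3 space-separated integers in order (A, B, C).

Answer: 2 0 9

Derivation:
Step 1: pour(B -> A) -> (A=3 B=0 C=2)
Step 2: empty(A) -> (A=0 B=0 C=2)
Step 3: fill(B) -> (A=0 B=6 C=2)
Step 4: empty(B) -> (A=0 B=0 C=2)
Step 5: pour(C -> A) -> (A=2 B=0 C=0)
Step 6: fill(C) -> (A=2 B=0 C=9)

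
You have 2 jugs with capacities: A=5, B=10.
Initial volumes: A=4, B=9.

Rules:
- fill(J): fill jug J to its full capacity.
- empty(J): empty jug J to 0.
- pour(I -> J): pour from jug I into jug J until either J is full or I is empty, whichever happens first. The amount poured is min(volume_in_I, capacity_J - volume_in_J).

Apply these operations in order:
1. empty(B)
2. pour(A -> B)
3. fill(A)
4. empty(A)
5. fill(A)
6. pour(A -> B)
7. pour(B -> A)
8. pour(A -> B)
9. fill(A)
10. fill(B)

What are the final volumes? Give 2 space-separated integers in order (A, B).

Answer: 5 10

Derivation:
Step 1: empty(B) -> (A=4 B=0)
Step 2: pour(A -> B) -> (A=0 B=4)
Step 3: fill(A) -> (A=5 B=4)
Step 4: empty(A) -> (A=0 B=4)
Step 5: fill(A) -> (A=5 B=4)
Step 6: pour(A -> B) -> (A=0 B=9)
Step 7: pour(B -> A) -> (A=5 B=4)
Step 8: pour(A -> B) -> (A=0 B=9)
Step 9: fill(A) -> (A=5 B=9)
Step 10: fill(B) -> (A=5 B=10)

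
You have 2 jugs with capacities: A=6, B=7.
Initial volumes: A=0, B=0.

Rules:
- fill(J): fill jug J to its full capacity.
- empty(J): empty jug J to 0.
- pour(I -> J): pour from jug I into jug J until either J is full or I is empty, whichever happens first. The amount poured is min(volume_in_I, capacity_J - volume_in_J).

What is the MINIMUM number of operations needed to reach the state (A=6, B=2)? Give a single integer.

BFS from (A=0, B=0). One shortest path:
  1. fill(B) -> (A=0 B=7)
  2. pour(B -> A) -> (A=6 B=1)
  3. empty(A) -> (A=0 B=1)
  4. pour(B -> A) -> (A=1 B=0)
  5. fill(B) -> (A=1 B=7)
  6. pour(B -> A) -> (A=6 B=2)
Reached target in 6 moves.

Answer: 6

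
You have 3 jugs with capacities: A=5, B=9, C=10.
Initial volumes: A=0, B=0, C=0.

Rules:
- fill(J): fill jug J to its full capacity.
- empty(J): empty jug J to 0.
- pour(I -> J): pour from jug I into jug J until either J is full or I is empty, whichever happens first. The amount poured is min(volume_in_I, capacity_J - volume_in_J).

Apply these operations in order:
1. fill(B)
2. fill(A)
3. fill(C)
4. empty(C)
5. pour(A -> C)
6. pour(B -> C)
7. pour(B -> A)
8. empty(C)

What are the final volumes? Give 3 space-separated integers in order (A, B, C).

Answer: 4 0 0

Derivation:
Step 1: fill(B) -> (A=0 B=9 C=0)
Step 2: fill(A) -> (A=5 B=9 C=0)
Step 3: fill(C) -> (A=5 B=9 C=10)
Step 4: empty(C) -> (A=5 B=9 C=0)
Step 5: pour(A -> C) -> (A=0 B=9 C=5)
Step 6: pour(B -> C) -> (A=0 B=4 C=10)
Step 7: pour(B -> A) -> (A=4 B=0 C=10)
Step 8: empty(C) -> (A=4 B=0 C=0)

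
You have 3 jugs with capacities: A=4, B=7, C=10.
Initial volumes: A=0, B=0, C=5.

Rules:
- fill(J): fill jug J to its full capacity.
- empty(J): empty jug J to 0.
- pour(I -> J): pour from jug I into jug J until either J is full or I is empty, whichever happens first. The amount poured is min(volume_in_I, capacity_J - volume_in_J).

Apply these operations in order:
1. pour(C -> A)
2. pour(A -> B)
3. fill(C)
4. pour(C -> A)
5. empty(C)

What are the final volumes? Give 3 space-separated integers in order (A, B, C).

Step 1: pour(C -> A) -> (A=4 B=0 C=1)
Step 2: pour(A -> B) -> (A=0 B=4 C=1)
Step 3: fill(C) -> (A=0 B=4 C=10)
Step 4: pour(C -> A) -> (A=4 B=4 C=6)
Step 5: empty(C) -> (A=4 B=4 C=0)

Answer: 4 4 0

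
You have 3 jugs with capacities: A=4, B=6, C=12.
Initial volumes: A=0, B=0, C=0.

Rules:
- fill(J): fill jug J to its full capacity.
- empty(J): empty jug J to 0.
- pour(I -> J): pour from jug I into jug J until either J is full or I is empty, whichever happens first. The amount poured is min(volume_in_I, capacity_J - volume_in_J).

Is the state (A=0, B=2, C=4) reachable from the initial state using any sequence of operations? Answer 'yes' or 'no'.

Answer: yes

Derivation:
BFS from (A=0, B=0, C=0):
  1. fill(B) -> (A=0 B=6 C=0)
  2. pour(B -> A) -> (A=4 B=2 C=0)
  3. pour(A -> C) -> (A=0 B=2 C=4)
Target reached → yes.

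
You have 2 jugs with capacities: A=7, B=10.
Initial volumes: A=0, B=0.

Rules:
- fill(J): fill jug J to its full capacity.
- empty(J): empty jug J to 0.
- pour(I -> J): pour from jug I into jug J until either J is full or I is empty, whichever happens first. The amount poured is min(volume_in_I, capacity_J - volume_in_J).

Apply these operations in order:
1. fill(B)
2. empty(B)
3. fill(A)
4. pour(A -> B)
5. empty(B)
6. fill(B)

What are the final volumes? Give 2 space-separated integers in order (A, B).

Step 1: fill(B) -> (A=0 B=10)
Step 2: empty(B) -> (A=0 B=0)
Step 3: fill(A) -> (A=7 B=0)
Step 4: pour(A -> B) -> (A=0 B=7)
Step 5: empty(B) -> (A=0 B=0)
Step 6: fill(B) -> (A=0 B=10)

Answer: 0 10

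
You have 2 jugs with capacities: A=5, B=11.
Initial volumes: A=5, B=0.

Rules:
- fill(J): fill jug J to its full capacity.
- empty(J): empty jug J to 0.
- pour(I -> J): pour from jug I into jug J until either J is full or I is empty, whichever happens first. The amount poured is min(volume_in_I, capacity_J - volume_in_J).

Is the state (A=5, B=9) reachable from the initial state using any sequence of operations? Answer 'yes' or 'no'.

BFS from (A=5, B=0):
  1. pour(A -> B) -> (A=0 B=5)
  2. fill(A) -> (A=5 B=5)
  3. pour(A -> B) -> (A=0 B=10)
  4. fill(A) -> (A=5 B=10)
  5. pour(A -> B) -> (A=4 B=11)
  6. empty(B) -> (A=4 B=0)
  7. pour(A -> B) -> (A=0 B=4)
  8. fill(A) -> (A=5 B=4)
  9. pour(A -> B) -> (A=0 B=9)
  10. fill(A) -> (A=5 B=9)
Target reached → yes.

Answer: yes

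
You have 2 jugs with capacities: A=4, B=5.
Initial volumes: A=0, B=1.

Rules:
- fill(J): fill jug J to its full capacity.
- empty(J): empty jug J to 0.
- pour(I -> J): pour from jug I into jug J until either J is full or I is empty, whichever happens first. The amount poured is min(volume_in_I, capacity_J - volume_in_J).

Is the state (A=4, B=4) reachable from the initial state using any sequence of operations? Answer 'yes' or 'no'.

BFS from (A=0, B=1):
  1. fill(A) -> (A=4 B=1)
  2. empty(B) -> (A=4 B=0)
  3. pour(A -> B) -> (A=0 B=4)
  4. fill(A) -> (A=4 B=4)
Target reached → yes.

Answer: yes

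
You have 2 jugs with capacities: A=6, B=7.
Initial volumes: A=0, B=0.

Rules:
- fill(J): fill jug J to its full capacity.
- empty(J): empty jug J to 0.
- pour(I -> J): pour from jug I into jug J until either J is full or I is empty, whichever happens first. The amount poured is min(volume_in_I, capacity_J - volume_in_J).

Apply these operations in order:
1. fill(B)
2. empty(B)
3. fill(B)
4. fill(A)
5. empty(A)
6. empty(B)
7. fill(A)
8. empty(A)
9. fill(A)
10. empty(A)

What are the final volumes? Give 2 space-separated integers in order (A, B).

Step 1: fill(B) -> (A=0 B=7)
Step 2: empty(B) -> (A=0 B=0)
Step 3: fill(B) -> (A=0 B=7)
Step 4: fill(A) -> (A=6 B=7)
Step 5: empty(A) -> (A=0 B=7)
Step 6: empty(B) -> (A=0 B=0)
Step 7: fill(A) -> (A=6 B=0)
Step 8: empty(A) -> (A=0 B=0)
Step 9: fill(A) -> (A=6 B=0)
Step 10: empty(A) -> (A=0 B=0)

Answer: 0 0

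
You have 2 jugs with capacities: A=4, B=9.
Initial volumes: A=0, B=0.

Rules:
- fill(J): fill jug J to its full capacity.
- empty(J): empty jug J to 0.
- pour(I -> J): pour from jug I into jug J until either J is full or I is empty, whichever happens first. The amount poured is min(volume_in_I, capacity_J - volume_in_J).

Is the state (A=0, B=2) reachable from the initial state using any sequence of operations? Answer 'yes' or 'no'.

BFS from (A=0, B=0):
  1. fill(B) -> (A=0 B=9)
  2. pour(B -> A) -> (A=4 B=5)
  3. empty(A) -> (A=0 B=5)
  4. pour(B -> A) -> (A=4 B=1)
  5. empty(A) -> (A=0 B=1)
  6. pour(B -> A) -> (A=1 B=0)
  7. fill(B) -> (A=1 B=9)
  8. pour(B -> A) -> (A=4 B=6)
  9. empty(A) -> (A=0 B=6)
  10. pour(B -> A) -> (A=4 B=2)
  11. empty(A) -> (A=0 B=2)
Target reached → yes.

Answer: yes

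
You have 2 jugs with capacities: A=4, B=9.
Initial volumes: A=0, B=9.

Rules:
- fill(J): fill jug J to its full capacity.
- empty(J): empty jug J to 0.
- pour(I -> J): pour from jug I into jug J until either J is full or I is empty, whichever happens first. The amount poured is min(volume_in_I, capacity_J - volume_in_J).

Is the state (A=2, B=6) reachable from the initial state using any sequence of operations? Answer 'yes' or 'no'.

BFS explored all 26 reachable states.
Reachable set includes: (0,0), (0,1), (0,2), (0,3), (0,4), (0,5), (0,6), (0,7), (0,8), (0,9), (1,0), (1,9) ...
Target (A=2, B=6) not in reachable set → no.

Answer: no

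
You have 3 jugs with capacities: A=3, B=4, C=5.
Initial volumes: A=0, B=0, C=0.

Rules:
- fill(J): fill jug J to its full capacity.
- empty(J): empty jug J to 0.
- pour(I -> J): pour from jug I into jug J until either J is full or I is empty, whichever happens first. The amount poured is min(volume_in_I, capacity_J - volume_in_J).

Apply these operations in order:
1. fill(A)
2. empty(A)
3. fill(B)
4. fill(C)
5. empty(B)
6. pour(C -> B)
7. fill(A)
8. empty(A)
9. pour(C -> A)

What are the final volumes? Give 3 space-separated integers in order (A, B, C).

Step 1: fill(A) -> (A=3 B=0 C=0)
Step 2: empty(A) -> (A=0 B=0 C=0)
Step 3: fill(B) -> (A=0 B=4 C=0)
Step 4: fill(C) -> (A=0 B=4 C=5)
Step 5: empty(B) -> (A=0 B=0 C=5)
Step 6: pour(C -> B) -> (A=0 B=4 C=1)
Step 7: fill(A) -> (A=3 B=4 C=1)
Step 8: empty(A) -> (A=0 B=4 C=1)
Step 9: pour(C -> A) -> (A=1 B=4 C=0)

Answer: 1 4 0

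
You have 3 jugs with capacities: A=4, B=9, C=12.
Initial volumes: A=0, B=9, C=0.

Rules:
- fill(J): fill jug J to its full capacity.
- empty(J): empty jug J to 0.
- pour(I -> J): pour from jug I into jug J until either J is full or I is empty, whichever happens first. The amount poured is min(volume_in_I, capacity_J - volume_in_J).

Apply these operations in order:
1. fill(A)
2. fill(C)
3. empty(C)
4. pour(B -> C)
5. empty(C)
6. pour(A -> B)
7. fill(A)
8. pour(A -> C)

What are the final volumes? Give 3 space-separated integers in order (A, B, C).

Step 1: fill(A) -> (A=4 B=9 C=0)
Step 2: fill(C) -> (A=4 B=9 C=12)
Step 3: empty(C) -> (A=4 B=9 C=0)
Step 4: pour(B -> C) -> (A=4 B=0 C=9)
Step 5: empty(C) -> (A=4 B=0 C=0)
Step 6: pour(A -> B) -> (A=0 B=4 C=0)
Step 7: fill(A) -> (A=4 B=4 C=0)
Step 8: pour(A -> C) -> (A=0 B=4 C=4)

Answer: 0 4 4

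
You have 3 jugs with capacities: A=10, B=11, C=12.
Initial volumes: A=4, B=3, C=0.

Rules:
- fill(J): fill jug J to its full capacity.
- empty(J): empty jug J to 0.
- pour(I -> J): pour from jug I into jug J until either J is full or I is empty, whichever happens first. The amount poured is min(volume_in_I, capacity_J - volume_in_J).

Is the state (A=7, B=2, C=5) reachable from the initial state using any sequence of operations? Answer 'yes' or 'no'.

Answer: no

Derivation:
BFS explored all 726 reachable states.
Reachable set includes: (0,0,0), (0,0,1), (0,0,2), (0,0,3), (0,0,4), (0,0,5), (0,0,6), (0,0,7), (0,0,8), (0,0,9), (0,0,10), (0,0,11) ...
Target (A=7, B=2, C=5) not in reachable set → no.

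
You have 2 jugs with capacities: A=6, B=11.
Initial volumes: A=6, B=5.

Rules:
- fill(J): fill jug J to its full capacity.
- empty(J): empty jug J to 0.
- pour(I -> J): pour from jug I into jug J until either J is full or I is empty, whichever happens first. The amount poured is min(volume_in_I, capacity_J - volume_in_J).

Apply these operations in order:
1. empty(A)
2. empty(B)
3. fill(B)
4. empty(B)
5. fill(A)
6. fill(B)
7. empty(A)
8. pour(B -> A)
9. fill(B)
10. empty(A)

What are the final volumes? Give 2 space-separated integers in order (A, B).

Step 1: empty(A) -> (A=0 B=5)
Step 2: empty(B) -> (A=0 B=0)
Step 3: fill(B) -> (A=0 B=11)
Step 4: empty(B) -> (A=0 B=0)
Step 5: fill(A) -> (A=6 B=0)
Step 6: fill(B) -> (A=6 B=11)
Step 7: empty(A) -> (A=0 B=11)
Step 8: pour(B -> A) -> (A=6 B=5)
Step 9: fill(B) -> (A=6 B=11)
Step 10: empty(A) -> (A=0 B=11)

Answer: 0 11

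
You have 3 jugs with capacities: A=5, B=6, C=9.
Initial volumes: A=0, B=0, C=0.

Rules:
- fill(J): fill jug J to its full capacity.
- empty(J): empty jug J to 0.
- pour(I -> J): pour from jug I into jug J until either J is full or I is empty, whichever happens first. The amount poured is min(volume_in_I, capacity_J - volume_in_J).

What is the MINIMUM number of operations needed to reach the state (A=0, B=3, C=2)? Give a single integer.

Answer: 8

Derivation:
BFS from (A=0, B=0, C=0). One shortest path:
  1. fill(A) -> (A=5 B=0 C=0)
  2. fill(B) -> (A=5 B=6 C=0)
  3. pour(B -> C) -> (A=5 B=0 C=6)
  4. pour(A -> C) -> (A=2 B=0 C=9)
  5. pour(C -> B) -> (A=2 B=6 C=3)
  6. empty(B) -> (A=2 B=0 C=3)
  7. pour(C -> B) -> (A=2 B=3 C=0)
  8. pour(A -> C) -> (A=0 B=3 C=2)
Reached target in 8 moves.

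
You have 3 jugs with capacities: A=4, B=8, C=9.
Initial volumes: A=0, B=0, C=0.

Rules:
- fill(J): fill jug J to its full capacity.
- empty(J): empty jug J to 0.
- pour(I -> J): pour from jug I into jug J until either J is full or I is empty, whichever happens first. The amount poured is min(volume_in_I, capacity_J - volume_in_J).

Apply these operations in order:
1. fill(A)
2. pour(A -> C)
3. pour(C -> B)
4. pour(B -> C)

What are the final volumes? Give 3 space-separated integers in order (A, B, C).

Answer: 0 0 4

Derivation:
Step 1: fill(A) -> (A=4 B=0 C=0)
Step 2: pour(A -> C) -> (A=0 B=0 C=4)
Step 3: pour(C -> B) -> (A=0 B=4 C=0)
Step 4: pour(B -> C) -> (A=0 B=0 C=4)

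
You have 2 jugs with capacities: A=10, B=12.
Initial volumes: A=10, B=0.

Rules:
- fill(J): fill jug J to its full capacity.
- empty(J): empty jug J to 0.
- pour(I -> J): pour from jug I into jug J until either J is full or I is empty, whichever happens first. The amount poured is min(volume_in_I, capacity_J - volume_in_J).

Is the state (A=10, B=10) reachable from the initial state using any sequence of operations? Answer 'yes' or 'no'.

BFS from (A=10, B=0):
  1. pour(A -> B) -> (A=0 B=10)
  2. fill(A) -> (A=10 B=10)
Target reached → yes.

Answer: yes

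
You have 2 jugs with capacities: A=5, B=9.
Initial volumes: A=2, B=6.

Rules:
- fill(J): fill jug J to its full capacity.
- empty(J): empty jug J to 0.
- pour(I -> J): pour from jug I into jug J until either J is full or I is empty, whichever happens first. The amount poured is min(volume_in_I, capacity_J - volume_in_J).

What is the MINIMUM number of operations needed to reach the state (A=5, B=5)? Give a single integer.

Answer: 4

Derivation:
BFS from (A=2, B=6). One shortest path:
  1. fill(A) -> (A=5 B=6)
  2. empty(B) -> (A=5 B=0)
  3. pour(A -> B) -> (A=0 B=5)
  4. fill(A) -> (A=5 B=5)
Reached target in 4 moves.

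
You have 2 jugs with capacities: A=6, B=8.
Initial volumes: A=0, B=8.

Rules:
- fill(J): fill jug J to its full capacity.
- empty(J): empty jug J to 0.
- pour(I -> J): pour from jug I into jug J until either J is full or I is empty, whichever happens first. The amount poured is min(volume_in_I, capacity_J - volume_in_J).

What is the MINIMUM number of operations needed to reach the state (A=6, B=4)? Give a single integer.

Answer: 5

Derivation:
BFS from (A=0, B=8). One shortest path:
  1. pour(B -> A) -> (A=6 B=2)
  2. empty(A) -> (A=0 B=2)
  3. pour(B -> A) -> (A=2 B=0)
  4. fill(B) -> (A=2 B=8)
  5. pour(B -> A) -> (A=6 B=4)
Reached target in 5 moves.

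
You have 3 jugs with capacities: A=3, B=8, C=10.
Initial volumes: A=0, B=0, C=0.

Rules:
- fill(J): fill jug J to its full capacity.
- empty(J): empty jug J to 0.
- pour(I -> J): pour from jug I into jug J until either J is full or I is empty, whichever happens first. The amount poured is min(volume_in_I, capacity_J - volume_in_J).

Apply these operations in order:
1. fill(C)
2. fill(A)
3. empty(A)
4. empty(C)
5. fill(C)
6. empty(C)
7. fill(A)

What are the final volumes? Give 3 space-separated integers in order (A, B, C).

Step 1: fill(C) -> (A=0 B=0 C=10)
Step 2: fill(A) -> (A=3 B=0 C=10)
Step 3: empty(A) -> (A=0 B=0 C=10)
Step 4: empty(C) -> (A=0 B=0 C=0)
Step 5: fill(C) -> (A=0 B=0 C=10)
Step 6: empty(C) -> (A=0 B=0 C=0)
Step 7: fill(A) -> (A=3 B=0 C=0)

Answer: 3 0 0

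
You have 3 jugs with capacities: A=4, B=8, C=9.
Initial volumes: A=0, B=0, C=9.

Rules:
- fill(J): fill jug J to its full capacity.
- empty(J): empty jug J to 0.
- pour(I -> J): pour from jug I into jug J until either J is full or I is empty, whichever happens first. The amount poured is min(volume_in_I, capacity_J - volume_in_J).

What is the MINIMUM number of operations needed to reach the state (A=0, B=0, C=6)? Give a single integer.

Answer: 6

Derivation:
BFS from (A=0, B=0, C=9). One shortest path:
  1. pour(C -> A) -> (A=4 B=0 C=5)
  2. empty(A) -> (A=0 B=0 C=5)
  3. pour(C -> B) -> (A=0 B=5 C=0)
  4. fill(C) -> (A=0 B=5 C=9)
  5. pour(C -> B) -> (A=0 B=8 C=6)
  6. empty(B) -> (A=0 B=0 C=6)
Reached target in 6 moves.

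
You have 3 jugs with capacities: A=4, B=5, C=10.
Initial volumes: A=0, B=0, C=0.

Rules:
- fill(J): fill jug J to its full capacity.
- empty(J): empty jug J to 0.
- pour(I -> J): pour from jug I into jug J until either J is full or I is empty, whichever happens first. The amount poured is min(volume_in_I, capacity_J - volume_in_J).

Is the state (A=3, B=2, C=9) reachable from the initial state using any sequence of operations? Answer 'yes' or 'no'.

Answer: no

Derivation:
BFS explored all 222 reachable states.
Reachable set includes: (0,0,0), (0,0,1), (0,0,2), (0,0,3), (0,0,4), (0,0,5), (0,0,6), (0,0,7), (0,0,8), (0,0,9), (0,0,10), (0,1,0) ...
Target (A=3, B=2, C=9) not in reachable set → no.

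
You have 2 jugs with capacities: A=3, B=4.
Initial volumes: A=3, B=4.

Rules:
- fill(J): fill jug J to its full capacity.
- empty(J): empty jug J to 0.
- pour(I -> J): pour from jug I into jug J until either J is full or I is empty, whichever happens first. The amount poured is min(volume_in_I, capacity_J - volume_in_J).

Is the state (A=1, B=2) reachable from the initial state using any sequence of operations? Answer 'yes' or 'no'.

Answer: no

Derivation:
BFS explored all 14 reachable states.
Reachable set includes: (0,0), (0,1), (0,2), (0,3), (0,4), (1,0), (1,4), (2,0), (2,4), (3,0), (3,1), (3,2) ...
Target (A=1, B=2) not in reachable set → no.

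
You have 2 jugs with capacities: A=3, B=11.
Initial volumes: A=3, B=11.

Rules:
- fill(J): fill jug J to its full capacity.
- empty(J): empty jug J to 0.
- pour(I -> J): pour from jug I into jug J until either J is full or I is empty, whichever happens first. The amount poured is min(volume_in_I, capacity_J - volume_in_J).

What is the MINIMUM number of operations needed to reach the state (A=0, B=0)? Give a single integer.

BFS from (A=3, B=11). One shortest path:
  1. empty(A) -> (A=0 B=11)
  2. empty(B) -> (A=0 B=0)
Reached target in 2 moves.

Answer: 2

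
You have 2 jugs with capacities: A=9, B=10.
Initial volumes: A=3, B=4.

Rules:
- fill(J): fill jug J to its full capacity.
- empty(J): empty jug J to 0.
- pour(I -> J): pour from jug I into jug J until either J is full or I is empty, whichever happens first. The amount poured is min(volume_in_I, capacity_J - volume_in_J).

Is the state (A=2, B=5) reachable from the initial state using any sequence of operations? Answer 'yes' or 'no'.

Answer: no

Derivation:
BFS explored all 39 reachable states.
Reachable set includes: (0,0), (0,1), (0,2), (0,3), (0,4), (0,5), (0,6), (0,7), (0,8), (0,9), (0,10), (1,0) ...
Target (A=2, B=5) not in reachable set → no.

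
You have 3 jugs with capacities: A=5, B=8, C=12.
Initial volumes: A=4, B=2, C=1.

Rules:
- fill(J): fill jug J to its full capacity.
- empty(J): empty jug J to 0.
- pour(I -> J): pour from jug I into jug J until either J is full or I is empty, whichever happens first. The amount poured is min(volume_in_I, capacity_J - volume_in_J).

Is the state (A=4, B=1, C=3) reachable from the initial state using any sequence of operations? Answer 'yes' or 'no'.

Answer: no

Derivation:
BFS explored all 395 reachable states.
Reachable set includes: (0,0,0), (0,0,1), (0,0,2), (0,0,3), (0,0,4), (0,0,5), (0,0,6), (0,0,7), (0,0,8), (0,0,9), (0,0,10), (0,0,11) ...
Target (A=4, B=1, C=3) not in reachable set → no.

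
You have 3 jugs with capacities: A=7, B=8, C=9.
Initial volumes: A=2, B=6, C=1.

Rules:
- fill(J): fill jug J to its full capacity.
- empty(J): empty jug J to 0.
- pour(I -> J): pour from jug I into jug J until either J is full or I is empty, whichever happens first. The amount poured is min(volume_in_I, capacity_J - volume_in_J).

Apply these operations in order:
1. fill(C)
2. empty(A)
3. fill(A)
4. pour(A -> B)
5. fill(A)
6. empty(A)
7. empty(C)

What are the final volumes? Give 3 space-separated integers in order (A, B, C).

Step 1: fill(C) -> (A=2 B=6 C=9)
Step 2: empty(A) -> (A=0 B=6 C=9)
Step 3: fill(A) -> (A=7 B=6 C=9)
Step 4: pour(A -> B) -> (A=5 B=8 C=9)
Step 5: fill(A) -> (A=7 B=8 C=9)
Step 6: empty(A) -> (A=0 B=8 C=9)
Step 7: empty(C) -> (A=0 B=8 C=0)

Answer: 0 8 0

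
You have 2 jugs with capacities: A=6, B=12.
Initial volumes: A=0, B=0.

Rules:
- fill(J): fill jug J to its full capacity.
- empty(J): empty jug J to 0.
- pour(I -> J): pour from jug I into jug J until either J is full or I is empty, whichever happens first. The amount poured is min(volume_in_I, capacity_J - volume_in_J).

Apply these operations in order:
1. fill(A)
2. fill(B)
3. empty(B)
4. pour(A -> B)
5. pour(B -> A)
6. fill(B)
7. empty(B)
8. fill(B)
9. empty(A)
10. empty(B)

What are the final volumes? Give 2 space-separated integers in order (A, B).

Step 1: fill(A) -> (A=6 B=0)
Step 2: fill(B) -> (A=6 B=12)
Step 3: empty(B) -> (A=6 B=0)
Step 4: pour(A -> B) -> (A=0 B=6)
Step 5: pour(B -> A) -> (A=6 B=0)
Step 6: fill(B) -> (A=6 B=12)
Step 7: empty(B) -> (A=6 B=0)
Step 8: fill(B) -> (A=6 B=12)
Step 9: empty(A) -> (A=0 B=12)
Step 10: empty(B) -> (A=0 B=0)

Answer: 0 0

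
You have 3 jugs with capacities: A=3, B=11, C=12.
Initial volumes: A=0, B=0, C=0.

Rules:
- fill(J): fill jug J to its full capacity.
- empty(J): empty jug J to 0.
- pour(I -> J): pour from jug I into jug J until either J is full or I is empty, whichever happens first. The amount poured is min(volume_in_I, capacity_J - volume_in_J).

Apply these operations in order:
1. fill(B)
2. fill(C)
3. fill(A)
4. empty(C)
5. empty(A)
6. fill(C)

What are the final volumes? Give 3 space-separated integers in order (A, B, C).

Step 1: fill(B) -> (A=0 B=11 C=0)
Step 2: fill(C) -> (A=0 B=11 C=12)
Step 3: fill(A) -> (A=3 B=11 C=12)
Step 4: empty(C) -> (A=3 B=11 C=0)
Step 5: empty(A) -> (A=0 B=11 C=0)
Step 6: fill(C) -> (A=0 B=11 C=12)

Answer: 0 11 12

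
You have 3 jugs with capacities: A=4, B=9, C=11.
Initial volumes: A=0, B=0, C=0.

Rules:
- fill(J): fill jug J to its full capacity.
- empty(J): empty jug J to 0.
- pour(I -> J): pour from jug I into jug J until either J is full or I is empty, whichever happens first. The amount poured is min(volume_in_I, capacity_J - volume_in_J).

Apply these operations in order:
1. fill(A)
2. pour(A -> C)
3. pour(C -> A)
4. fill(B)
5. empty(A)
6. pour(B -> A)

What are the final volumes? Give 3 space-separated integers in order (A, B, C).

Answer: 4 5 0

Derivation:
Step 1: fill(A) -> (A=4 B=0 C=0)
Step 2: pour(A -> C) -> (A=0 B=0 C=4)
Step 3: pour(C -> A) -> (A=4 B=0 C=0)
Step 4: fill(B) -> (A=4 B=9 C=0)
Step 5: empty(A) -> (A=0 B=9 C=0)
Step 6: pour(B -> A) -> (A=4 B=5 C=0)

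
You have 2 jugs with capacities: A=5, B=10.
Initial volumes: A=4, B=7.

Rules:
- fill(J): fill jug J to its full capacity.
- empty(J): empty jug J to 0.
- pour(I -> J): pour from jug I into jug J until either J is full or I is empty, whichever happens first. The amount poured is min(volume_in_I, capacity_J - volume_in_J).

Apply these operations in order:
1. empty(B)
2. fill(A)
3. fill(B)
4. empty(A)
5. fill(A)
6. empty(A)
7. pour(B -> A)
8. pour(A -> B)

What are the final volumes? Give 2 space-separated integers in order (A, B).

Step 1: empty(B) -> (A=4 B=0)
Step 2: fill(A) -> (A=5 B=0)
Step 3: fill(B) -> (A=5 B=10)
Step 4: empty(A) -> (A=0 B=10)
Step 5: fill(A) -> (A=5 B=10)
Step 6: empty(A) -> (A=0 B=10)
Step 7: pour(B -> A) -> (A=5 B=5)
Step 8: pour(A -> B) -> (A=0 B=10)

Answer: 0 10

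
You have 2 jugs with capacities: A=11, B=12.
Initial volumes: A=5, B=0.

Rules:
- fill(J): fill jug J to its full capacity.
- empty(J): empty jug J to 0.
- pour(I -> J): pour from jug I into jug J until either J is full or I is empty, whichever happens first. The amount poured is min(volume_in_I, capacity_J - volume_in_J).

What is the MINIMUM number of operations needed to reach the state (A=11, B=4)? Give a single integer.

Answer: 6

Derivation:
BFS from (A=5, B=0). One shortest path:
  1. pour(A -> B) -> (A=0 B=5)
  2. fill(A) -> (A=11 B=5)
  3. pour(A -> B) -> (A=4 B=12)
  4. empty(B) -> (A=4 B=0)
  5. pour(A -> B) -> (A=0 B=4)
  6. fill(A) -> (A=11 B=4)
Reached target in 6 moves.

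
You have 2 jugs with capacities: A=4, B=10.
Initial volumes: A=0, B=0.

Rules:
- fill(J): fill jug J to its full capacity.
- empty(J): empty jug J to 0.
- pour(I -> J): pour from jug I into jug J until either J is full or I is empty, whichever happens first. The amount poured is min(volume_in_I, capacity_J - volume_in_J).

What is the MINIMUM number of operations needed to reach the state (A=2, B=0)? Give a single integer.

Answer: 6

Derivation:
BFS from (A=0, B=0). One shortest path:
  1. fill(B) -> (A=0 B=10)
  2. pour(B -> A) -> (A=4 B=6)
  3. empty(A) -> (A=0 B=6)
  4. pour(B -> A) -> (A=4 B=2)
  5. empty(A) -> (A=0 B=2)
  6. pour(B -> A) -> (A=2 B=0)
Reached target in 6 moves.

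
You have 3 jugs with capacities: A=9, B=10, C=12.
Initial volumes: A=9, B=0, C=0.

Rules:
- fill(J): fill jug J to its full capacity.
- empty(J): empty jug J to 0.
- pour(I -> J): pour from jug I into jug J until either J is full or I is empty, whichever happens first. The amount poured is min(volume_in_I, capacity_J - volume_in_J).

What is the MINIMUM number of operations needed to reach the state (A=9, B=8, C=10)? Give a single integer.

Answer: 6

Derivation:
BFS from (A=9, B=0, C=0). One shortest path:
  1. pour(A -> B) -> (A=0 B=9 C=0)
  2. fill(A) -> (A=9 B=9 C=0)
  3. pour(A -> B) -> (A=8 B=10 C=0)
  4. pour(B -> C) -> (A=8 B=0 C=10)
  5. pour(A -> B) -> (A=0 B=8 C=10)
  6. fill(A) -> (A=9 B=8 C=10)
Reached target in 6 moves.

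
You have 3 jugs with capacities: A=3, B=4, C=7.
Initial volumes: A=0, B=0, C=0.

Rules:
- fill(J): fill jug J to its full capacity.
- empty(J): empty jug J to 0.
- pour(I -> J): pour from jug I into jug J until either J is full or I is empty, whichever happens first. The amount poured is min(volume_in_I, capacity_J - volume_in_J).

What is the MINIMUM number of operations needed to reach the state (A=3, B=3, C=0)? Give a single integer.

BFS from (A=0, B=0, C=0). One shortest path:
  1. fill(A) -> (A=3 B=0 C=0)
  2. pour(A -> B) -> (A=0 B=3 C=0)
  3. fill(A) -> (A=3 B=3 C=0)
Reached target in 3 moves.

Answer: 3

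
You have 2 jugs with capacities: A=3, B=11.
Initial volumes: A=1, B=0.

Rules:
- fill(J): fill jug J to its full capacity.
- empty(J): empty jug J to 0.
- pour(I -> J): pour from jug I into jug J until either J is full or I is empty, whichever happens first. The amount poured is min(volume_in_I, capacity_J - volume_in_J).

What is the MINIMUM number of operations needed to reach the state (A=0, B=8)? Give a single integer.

Answer: 4

Derivation:
BFS from (A=1, B=0). One shortest path:
  1. empty(A) -> (A=0 B=0)
  2. fill(B) -> (A=0 B=11)
  3. pour(B -> A) -> (A=3 B=8)
  4. empty(A) -> (A=0 B=8)
Reached target in 4 moves.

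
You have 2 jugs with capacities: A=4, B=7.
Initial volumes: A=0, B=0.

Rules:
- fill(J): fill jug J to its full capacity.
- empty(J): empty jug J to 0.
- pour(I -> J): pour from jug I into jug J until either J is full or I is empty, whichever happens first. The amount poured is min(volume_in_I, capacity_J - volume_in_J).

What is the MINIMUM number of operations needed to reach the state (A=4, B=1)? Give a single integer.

BFS from (A=0, B=0). One shortest path:
  1. fill(A) -> (A=4 B=0)
  2. pour(A -> B) -> (A=0 B=4)
  3. fill(A) -> (A=4 B=4)
  4. pour(A -> B) -> (A=1 B=7)
  5. empty(B) -> (A=1 B=0)
  6. pour(A -> B) -> (A=0 B=1)
  7. fill(A) -> (A=4 B=1)
Reached target in 7 moves.

Answer: 7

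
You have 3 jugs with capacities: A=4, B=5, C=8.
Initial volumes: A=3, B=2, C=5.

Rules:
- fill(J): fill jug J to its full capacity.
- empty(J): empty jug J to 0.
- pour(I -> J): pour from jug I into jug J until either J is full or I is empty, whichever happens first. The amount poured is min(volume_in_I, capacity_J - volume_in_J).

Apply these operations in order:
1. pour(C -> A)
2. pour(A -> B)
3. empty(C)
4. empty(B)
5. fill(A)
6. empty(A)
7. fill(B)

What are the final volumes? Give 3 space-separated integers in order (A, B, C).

Answer: 0 5 0

Derivation:
Step 1: pour(C -> A) -> (A=4 B=2 C=4)
Step 2: pour(A -> B) -> (A=1 B=5 C=4)
Step 3: empty(C) -> (A=1 B=5 C=0)
Step 4: empty(B) -> (A=1 B=0 C=0)
Step 5: fill(A) -> (A=4 B=0 C=0)
Step 6: empty(A) -> (A=0 B=0 C=0)
Step 7: fill(B) -> (A=0 B=5 C=0)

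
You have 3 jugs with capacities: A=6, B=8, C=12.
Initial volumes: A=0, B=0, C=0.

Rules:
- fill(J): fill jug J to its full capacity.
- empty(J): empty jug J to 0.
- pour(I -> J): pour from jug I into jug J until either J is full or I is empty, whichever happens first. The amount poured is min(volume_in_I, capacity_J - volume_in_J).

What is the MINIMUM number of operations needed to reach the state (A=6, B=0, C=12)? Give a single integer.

BFS from (A=0, B=0, C=0). One shortest path:
  1. fill(A) -> (A=6 B=0 C=0)
  2. fill(C) -> (A=6 B=0 C=12)
Reached target in 2 moves.

Answer: 2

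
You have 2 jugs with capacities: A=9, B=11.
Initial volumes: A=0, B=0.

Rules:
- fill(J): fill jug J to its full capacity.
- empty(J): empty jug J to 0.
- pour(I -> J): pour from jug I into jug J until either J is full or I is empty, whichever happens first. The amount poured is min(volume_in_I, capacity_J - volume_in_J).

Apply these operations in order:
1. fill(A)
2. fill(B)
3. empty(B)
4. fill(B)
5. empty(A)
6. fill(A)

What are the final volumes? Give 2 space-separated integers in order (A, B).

Answer: 9 11

Derivation:
Step 1: fill(A) -> (A=9 B=0)
Step 2: fill(B) -> (A=9 B=11)
Step 3: empty(B) -> (A=9 B=0)
Step 4: fill(B) -> (A=9 B=11)
Step 5: empty(A) -> (A=0 B=11)
Step 6: fill(A) -> (A=9 B=11)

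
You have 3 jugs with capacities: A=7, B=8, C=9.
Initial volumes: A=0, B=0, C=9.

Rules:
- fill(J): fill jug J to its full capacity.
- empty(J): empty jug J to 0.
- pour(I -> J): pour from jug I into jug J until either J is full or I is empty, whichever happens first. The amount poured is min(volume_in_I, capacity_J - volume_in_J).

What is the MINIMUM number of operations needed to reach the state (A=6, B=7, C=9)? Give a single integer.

BFS from (A=0, B=0, C=9). One shortest path:
  1. fill(A) -> (A=7 B=0 C=9)
  2. fill(B) -> (A=7 B=8 C=9)
  3. empty(C) -> (A=7 B=8 C=0)
  4. pour(B -> C) -> (A=7 B=0 C=8)
  5. pour(A -> B) -> (A=0 B=7 C=8)
  6. fill(A) -> (A=7 B=7 C=8)
  7. pour(A -> C) -> (A=6 B=7 C=9)
Reached target in 7 moves.

Answer: 7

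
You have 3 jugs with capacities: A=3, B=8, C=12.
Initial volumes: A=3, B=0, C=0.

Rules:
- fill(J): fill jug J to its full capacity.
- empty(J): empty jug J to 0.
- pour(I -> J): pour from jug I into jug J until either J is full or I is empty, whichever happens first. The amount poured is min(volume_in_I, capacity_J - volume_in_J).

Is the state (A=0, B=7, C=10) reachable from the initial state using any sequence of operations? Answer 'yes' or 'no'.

Answer: yes

Derivation:
BFS from (A=3, B=0, C=0):
  1. fill(B) -> (A=3 B=8 C=0)
  2. pour(A -> C) -> (A=0 B=8 C=3)
  3. fill(A) -> (A=3 B=8 C=3)
  4. pour(B -> C) -> (A=3 B=0 C=11)
  5. pour(A -> B) -> (A=0 B=3 C=11)
  6. fill(A) -> (A=3 B=3 C=11)
  7. pour(A -> C) -> (A=2 B=3 C=12)
  8. pour(C -> B) -> (A=2 B=8 C=7)
  9. pour(B -> A) -> (A=3 B=7 C=7)
  10. pour(A -> C) -> (A=0 B=7 C=10)
Target reached → yes.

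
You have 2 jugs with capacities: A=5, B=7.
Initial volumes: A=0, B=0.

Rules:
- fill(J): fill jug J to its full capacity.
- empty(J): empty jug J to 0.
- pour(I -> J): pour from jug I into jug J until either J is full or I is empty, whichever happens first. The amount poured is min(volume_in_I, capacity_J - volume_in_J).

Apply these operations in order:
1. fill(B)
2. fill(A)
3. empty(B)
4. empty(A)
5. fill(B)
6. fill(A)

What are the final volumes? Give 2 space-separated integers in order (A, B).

Answer: 5 7

Derivation:
Step 1: fill(B) -> (A=0 B=7)
Step 2: fill(A) -> (A=5 B=7)
Step 3: empty(B) -> (A=5 B=0)
Step 4: empty(A) -> (A=0 B=0)
Step 5: fill(B) -> (A=0 B=7)
Step 6: fill(A) -> (A=5 B=7)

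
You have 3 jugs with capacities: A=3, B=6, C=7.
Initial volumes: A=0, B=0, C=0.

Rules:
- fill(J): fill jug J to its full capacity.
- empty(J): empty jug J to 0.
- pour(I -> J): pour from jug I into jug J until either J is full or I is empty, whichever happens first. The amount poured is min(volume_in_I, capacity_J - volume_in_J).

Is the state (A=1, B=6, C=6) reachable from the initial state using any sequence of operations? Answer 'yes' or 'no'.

BFS from (A=0, B=0, C=0):
  1. fill(C) -> (A=0 B=0 C=7)
  2. pour(C -> B) -> (A=0 B=6 C=1)
  3. pour(C -> A) -> (A=1 B=6 C=0)
  4. pour(B -> C) -> (A=1 B=0 C=6)
  5. fill(B) -> (A=1 B=6 C=6)
Target reached → yes.

Answer: yes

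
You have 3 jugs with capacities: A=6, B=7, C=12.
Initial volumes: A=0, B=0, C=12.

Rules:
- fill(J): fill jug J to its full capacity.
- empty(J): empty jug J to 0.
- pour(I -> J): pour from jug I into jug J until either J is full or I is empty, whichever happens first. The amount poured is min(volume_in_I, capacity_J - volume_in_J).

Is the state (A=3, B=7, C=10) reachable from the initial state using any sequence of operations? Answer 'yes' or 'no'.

BFS from (A=0, B=0, C=12):
  1. fill(B) -> (A=0 B=7 C=12)
  2. empty(C) -> (A=0 B=7 C=0)
  3. pour(B -> C) -> (A=0 B=0 C=7)
  4. fill(B) -> (A=0 B=7 C=7)
  5. pour(B -> C) -> (A=0 B=2 C=12)
  6. pour(B -> A) -> (A=2 B=0 C=12)
  7. pour(C -> B) -> (A=2 B=7 C=5)
  8. pour(B -> A) -> (A=6 B=3 C=5)
  9. empty(A) -> (A=0 B=3 C=5)
  10. pour(B -> A) -> (A=3 B=0 C=5)
  11. pour(C -> B) -> (A=3 B=5 C=0)
  12. fill(C) -> (A=3 B=5 C=12)
  13. pour(C -> B) -> (A=3 B=7 C=10)
Target reached → yes.

Answer: yes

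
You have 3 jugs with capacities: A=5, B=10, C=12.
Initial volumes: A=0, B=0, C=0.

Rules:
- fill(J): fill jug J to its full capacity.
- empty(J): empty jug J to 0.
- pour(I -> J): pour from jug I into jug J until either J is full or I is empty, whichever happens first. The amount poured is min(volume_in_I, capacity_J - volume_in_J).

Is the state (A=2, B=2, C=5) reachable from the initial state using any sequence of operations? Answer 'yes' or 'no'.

BFS explored all 462 reachable states.
Reachable set includes: (0,0,0), (0,0,1), (0,0,2), (0,0,3), (0,0,4), (0,0,5), (0,0,6), (0,0,7), (0,0,8), (0,0,9), (0,0,10), (0,0,11) ...
Target (A=2, B=2, C=5) not in reachable set → no.

Answer: no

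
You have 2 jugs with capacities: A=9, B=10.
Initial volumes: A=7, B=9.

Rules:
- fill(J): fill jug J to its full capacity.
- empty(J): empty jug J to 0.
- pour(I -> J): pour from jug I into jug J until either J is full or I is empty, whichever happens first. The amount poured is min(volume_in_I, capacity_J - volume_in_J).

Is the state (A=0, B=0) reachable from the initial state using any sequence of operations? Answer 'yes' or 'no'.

BFS from (A=7, B=9):
  1. empty(A) -> (A=0 B=9)
  2. empty(B) -> (A=0 B=0)
Target reached → yes.

Answer: yes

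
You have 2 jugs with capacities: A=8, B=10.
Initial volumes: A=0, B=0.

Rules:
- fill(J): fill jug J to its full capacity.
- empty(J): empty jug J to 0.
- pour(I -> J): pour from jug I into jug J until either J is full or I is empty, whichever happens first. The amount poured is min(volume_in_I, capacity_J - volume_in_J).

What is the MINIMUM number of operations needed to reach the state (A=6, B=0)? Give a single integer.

BFS from (A=0, B=0). One shortest path:
  1. fill(A) -> (A=8 B=0)
  2. pour(A -> B) -> (A=0 B=8)
  3. fill(A) -> (A=8 B=8)
  4. pour(A -> B) -> (A=6 B=10)
  5. empty(B) -> (A=6 B=0)
Reached target in 5 moves.

Answer: 5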